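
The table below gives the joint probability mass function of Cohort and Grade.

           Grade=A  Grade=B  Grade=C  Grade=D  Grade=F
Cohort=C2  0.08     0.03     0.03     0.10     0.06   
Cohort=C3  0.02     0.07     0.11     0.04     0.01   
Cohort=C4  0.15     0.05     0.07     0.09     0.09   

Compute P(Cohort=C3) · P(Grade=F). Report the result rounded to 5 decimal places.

0.04000

P(Cohort=C3) = 0.02 + 0.07 + 0.11 + 0.04 + 0.01 = 0.25.
P(Grade=F) = 0.06 + 0.01 + 0.09 = 0.16.
Product: 0.25 × 0.16 = 0.04000.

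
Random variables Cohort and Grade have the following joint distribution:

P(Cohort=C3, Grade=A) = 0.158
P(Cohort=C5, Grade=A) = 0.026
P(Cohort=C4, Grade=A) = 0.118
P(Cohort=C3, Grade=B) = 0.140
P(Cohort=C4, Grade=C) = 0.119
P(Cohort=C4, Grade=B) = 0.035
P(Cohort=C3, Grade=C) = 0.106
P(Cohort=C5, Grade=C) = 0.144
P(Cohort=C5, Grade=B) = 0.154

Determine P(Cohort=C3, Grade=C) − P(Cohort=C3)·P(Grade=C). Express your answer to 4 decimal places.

P(Cohort=C3) = 0.158 + 0.140 + 0.106 = 0.404.
P(Grade=C) = 0.106 + 0.119 + 0.144 = 0.369.
P(Cohort=C3, Grade=C) − P(Cohort=C3)P(Grade=C) = 0.106 − 0.404×0.369 = -0.0431.

-0.0431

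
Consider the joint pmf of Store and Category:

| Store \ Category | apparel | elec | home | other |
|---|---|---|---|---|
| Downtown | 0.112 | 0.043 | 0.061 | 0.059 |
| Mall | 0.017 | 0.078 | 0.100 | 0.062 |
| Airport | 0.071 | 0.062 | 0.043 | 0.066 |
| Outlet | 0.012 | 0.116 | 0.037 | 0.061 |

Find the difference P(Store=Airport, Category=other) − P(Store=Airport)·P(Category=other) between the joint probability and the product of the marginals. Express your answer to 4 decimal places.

0.0060

P(Store=Airport) = 0.071 + 0.062 + 0.043 + 0.066 = 0.242.
P(Category=other) = 0.059 + 0.062 + 0.066 + 0.061 = 0.248.
P(Store=Airport, Category=other) − P(Store=Airport)P(Category=other) = 0.066 − 0.242×0.248 = 0.0060.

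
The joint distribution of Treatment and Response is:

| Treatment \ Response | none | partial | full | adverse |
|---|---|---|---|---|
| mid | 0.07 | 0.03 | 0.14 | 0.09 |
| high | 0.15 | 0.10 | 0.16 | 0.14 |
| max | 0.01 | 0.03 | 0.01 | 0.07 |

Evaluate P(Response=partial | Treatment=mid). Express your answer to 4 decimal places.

P(Treatment=mid) = 0.07 + 0.03 + 0.14 + 0.09 = 0.33.
P(Response=partial | Treatment=mid) = 0.03/0.33 = 0.0909.

0.0909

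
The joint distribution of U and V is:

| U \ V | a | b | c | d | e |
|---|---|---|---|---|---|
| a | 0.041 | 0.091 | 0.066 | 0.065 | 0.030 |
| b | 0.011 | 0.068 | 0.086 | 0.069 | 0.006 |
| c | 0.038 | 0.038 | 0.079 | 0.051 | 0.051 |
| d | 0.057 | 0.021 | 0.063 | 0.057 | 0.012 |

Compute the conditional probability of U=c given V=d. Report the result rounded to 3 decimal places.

0.211

P(V=d) = 0.065 + 0.069 + 0.051 + 0.057 = 0.242.
P(U=c | V=d) = 0.051/0.242 = 0.211.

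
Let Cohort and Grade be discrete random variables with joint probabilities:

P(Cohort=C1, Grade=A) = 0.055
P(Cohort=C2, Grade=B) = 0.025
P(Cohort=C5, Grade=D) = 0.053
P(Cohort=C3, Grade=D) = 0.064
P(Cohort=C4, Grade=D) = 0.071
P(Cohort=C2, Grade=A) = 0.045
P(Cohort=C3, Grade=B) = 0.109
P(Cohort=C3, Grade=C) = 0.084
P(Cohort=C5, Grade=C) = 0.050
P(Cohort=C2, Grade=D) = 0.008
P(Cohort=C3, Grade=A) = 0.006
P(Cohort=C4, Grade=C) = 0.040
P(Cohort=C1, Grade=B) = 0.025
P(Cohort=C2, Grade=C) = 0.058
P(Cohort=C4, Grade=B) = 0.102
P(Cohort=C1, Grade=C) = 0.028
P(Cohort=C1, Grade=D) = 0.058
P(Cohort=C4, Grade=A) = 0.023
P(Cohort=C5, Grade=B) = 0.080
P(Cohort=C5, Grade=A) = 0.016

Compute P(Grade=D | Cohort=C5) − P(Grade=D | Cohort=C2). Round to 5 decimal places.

0.20751

P(Cohort=C5) = 0.016 + 0.080 + 0.050 + 0.053 = 0.199; P(Grade=D | Cohort=C5) = 0.053/0.199 = 0.266332.
P(Cohort=C2) = 0.045 + 0.025 + 0.058 + 0.008 = 0.136; P(Grade=D | Cohort=C2) = 0.008/0.136 = 0.058824.
Difference = 0.20751.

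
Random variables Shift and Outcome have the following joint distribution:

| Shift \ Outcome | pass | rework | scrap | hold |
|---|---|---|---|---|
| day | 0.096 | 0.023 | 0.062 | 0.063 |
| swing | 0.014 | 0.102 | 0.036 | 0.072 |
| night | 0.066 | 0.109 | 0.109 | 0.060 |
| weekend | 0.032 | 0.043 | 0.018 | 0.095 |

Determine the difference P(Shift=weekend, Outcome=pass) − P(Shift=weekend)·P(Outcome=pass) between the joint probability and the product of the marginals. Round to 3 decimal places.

-0.007

P(Shift=weekend) = 0.032 + 0.043 + 0.018 + 0.095 = 0.188.
P(Outcome=pass) = 0.096 + 0.014 + 0.066 + 0.032 = 0.208.
P(Shift=weekend, Outcome=pass) − P(Shift=weekend)P(Outcome=pass) = 0.032 − 0.188×0.208 = -0.007.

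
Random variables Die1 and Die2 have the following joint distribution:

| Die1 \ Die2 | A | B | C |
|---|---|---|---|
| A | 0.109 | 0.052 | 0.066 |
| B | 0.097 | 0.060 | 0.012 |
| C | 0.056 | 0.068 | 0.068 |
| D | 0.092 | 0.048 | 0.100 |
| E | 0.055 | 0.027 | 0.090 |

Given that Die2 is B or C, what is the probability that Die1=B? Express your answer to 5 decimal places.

P(Die2=B) = 0.052 + 0.060 + 0.068 + 0.048 + 0.027 = 0.255.
P(Die2=C) = 0.066 + 0.012 + 0.068 + 0.100 + 0.090 = 0.336.
P(Die2 ∈ {B, C}) = 0.255 + 0.336 = 0.591; P(Die1=B, Die2 ∈ {B, C}) = 0.060 + 0.012 = 0.072.
P(Die1=B | Die2 ∈ {B, C}) = 0.072/0.591 = 0.12183.

0.12183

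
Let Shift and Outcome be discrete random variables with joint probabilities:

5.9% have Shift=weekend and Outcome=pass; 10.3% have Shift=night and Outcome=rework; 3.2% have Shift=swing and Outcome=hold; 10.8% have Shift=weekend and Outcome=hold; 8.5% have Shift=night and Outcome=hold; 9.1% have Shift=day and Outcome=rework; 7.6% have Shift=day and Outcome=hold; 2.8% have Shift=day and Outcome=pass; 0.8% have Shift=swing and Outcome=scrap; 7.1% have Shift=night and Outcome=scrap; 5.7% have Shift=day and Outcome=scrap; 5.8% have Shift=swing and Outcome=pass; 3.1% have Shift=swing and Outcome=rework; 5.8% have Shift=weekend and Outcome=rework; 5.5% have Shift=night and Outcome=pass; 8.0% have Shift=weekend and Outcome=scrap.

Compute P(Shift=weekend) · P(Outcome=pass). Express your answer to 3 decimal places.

0.061

P(Shift=weekend) = 0.059 + 0.058 + 0.080 + 0.108 = 0.305.
P(Outcome=pass) = 0.028 + 0.058 + 0.055 + 0.059 = 0.200.
Product: 0.305 × 0.200 = 0.061.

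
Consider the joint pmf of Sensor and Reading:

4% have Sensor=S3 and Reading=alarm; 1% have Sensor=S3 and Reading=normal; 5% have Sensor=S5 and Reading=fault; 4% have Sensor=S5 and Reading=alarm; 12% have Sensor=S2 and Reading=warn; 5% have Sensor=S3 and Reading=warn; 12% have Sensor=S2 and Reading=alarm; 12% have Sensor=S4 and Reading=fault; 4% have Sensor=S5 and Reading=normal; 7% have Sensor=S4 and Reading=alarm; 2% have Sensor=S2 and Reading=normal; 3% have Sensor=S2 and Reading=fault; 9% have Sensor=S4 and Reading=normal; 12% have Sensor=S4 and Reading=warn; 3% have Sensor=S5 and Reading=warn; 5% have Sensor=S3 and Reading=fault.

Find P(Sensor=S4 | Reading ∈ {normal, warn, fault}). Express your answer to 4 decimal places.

P(Reading=normal) = 0.02 + 0.01 + 0.09 + 0.04 = 0.16.
P(Reading=warn) = 0.12 + 0.05 + 0.12 + 0.03 = 0.32.
P(Reading=fault) = 0.03 + 0.05 + 0.12 + 0.05 = 0.25.
P(Reading ∈ {normal, warn, fault}) = 0.16 + 0.32 + 0.25 = 0.73; P(Sensor=S4, Reading ∈ {normal, warn, fault}) = 0.09 + 0.12 + 0.12 = 0.33.
P(Sensor=S4 | Reading ∈ {normal, warn, fault}) = 0.33/0.73 = 0.4521.

0.4521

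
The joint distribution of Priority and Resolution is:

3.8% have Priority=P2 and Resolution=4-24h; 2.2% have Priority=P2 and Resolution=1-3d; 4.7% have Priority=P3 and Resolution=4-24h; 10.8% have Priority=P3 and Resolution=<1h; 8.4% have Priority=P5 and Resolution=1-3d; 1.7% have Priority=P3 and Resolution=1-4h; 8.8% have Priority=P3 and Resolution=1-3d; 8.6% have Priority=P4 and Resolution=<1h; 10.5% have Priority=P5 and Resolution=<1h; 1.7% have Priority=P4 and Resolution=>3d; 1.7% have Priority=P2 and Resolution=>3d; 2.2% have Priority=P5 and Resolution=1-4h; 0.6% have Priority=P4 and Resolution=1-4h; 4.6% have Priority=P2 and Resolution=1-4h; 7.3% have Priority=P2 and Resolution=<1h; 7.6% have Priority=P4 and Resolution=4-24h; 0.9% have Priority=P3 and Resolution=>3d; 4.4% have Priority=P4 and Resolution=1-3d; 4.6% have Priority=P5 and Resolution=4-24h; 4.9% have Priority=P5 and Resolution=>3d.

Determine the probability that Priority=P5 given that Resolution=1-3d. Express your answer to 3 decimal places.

0.353

P(Resolution=1-3d) = 0.022 + 0.088 + 0.044 + 0.084 = 0.238.
P(Priority=P5 | Resolution=1-3d) = 0.084/0.238 = 0.353.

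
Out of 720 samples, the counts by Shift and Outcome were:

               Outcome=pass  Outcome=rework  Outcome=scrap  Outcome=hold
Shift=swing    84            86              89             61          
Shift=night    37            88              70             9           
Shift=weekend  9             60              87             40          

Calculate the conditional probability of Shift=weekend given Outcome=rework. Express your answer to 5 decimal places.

0.25641

Total with Outcome=rework: 86 + 88 + 60 = 234.
P(Shift=weekend | Outcome=rework) = 60/234 = 0.25641.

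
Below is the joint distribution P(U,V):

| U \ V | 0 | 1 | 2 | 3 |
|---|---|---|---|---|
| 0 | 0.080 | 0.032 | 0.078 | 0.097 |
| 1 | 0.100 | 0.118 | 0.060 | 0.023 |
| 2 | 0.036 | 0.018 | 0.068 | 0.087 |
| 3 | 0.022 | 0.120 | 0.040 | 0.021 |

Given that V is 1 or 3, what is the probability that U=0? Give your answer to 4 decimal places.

P(V=1) = 0.032 + 0.118 + 0.018 + 0.120 = 0.288.
P(V=3) = 0.097 + 0.023 + 0.087 + 0.021 = 0.228.
P(V ∈ {1, 3}) = 0.288 + 0.228 = 0.516; P(U=0, V ∈ {1, 3}) = 0.032 + 0.097 = 0.129.
P(U=0 | V ∈ {1, 3}) = 0.129/0.516 = 0.2500.

0.2500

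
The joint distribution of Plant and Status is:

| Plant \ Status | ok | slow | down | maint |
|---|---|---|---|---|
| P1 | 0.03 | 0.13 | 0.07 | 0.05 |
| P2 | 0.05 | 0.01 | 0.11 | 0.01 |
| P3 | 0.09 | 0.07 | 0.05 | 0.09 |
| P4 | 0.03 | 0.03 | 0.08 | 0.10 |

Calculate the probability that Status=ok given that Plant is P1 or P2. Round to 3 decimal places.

0.174

P(Plant=P1) = 0.03 + 0.13 + 0.07 + 0.05 = 0.28.
P(Plant=P2) = 0.05 + 0.01 + 0.11 + 0.01 = 0.18.
P(Plant ∈ {P1, P2}) = 0.28 + 0.18 = 0.46; P(Status=ok, Plant ∈ {P1, P2}) = 0.03 + 0.05 = 0.08.
P(Status=ok | Plant ∈ {P1, P2}) = 0.08/0.46 = 0.174.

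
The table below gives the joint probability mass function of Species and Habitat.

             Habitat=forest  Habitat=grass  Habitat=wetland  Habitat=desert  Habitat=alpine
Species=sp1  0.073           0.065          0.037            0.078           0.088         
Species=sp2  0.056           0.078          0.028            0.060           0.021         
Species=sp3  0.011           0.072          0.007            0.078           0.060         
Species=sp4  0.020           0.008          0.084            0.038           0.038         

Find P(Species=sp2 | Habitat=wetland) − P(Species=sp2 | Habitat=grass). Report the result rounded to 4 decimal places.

P(Habitat=wetland) = 0.037 + 0.028 + 0.007 + 0.084 = 0.156; P(Species=sp2 | Habitat=wetland) = 0.028/0.156 = 0.17949.
P(Habitat=grass) = 0.065 + 0.078 + 0.072 + 0.008 = 0.223; P(Species=sp2 | Habitat=grass) = 0.078/0.223 = 0.34978.
Difference = -0.1703.

-0.1703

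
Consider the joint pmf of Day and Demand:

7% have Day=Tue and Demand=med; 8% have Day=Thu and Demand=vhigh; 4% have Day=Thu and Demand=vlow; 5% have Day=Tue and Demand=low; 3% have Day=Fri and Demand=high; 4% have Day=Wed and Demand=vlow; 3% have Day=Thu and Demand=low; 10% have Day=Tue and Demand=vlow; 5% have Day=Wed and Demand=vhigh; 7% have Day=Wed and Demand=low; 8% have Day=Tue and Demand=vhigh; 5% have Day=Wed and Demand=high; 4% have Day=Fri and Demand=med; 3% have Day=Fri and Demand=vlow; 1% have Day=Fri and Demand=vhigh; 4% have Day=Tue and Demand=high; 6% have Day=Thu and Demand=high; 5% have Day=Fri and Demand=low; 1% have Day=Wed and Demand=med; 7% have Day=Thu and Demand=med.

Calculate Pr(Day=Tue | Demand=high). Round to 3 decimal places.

P(Demand=high) = 0.04 + 0.05 + 0.06 + 0.03 = 0.18.
P(Day=Tue | Demand=high) = 0.04/0.18 = 0.222.

0.222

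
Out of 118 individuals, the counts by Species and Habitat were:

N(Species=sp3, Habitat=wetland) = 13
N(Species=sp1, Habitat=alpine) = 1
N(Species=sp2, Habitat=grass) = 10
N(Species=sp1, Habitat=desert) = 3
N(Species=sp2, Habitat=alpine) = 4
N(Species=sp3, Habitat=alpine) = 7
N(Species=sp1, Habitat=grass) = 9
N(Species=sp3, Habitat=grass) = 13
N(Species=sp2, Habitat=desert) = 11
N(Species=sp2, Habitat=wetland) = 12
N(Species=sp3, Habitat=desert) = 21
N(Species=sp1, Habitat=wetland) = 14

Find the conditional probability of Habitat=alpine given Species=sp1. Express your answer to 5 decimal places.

0.03704

Total with Species=sp1: 9 + 14 + 3 + 1 = 27.
P(Habitat=alpine | Species=sp1) = 1/27 = 0.03704.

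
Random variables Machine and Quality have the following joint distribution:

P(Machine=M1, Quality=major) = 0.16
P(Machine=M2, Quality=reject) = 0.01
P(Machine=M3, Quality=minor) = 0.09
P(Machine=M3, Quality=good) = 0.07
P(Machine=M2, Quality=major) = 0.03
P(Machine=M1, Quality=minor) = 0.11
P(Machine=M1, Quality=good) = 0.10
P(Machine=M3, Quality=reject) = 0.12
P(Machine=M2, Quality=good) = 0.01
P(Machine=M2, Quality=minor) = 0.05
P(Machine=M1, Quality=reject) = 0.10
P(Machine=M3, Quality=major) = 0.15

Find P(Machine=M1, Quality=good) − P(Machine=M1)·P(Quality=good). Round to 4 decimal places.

P(Machine=M1) = 0.10 + 0.11 + 0.16 + 0.10 = 0.47.
P(Quality=good) = 0.10 + 0.01 + 0.07 = 0.18.
P(Machine=M1, Quality=good) − P(Machine=M1)P(Quality=good) = 0.10 − 0.47×0.18 = 0.0154.

0.0154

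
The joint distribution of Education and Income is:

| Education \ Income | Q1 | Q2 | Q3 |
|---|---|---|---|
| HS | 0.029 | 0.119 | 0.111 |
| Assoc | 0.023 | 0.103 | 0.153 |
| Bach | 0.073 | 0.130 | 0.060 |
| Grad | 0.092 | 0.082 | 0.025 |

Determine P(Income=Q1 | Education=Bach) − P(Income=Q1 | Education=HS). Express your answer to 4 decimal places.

0.1656

P(Education=Bach) = 0.073 + 0.130 + 0.060 = 0.263; P(Income=Q1 | Education=Bach) = 0.073/0.263 = 0.27757.
P(Education=HS) = 0.029 + 0.119 + 0.111 = 0.259; P(Income=Q1 | Education=HS) = 0.029/0.259 = 0.11197.
Difference = 0.1656.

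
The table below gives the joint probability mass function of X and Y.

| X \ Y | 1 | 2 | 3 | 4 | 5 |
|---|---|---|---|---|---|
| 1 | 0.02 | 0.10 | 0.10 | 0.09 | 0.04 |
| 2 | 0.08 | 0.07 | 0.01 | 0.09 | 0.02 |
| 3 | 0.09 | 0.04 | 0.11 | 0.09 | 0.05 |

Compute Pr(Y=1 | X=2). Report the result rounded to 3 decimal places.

P(X=2) = 0.08 + 0.07 + 0.01 + 0.09 + 0.02 = 0.27.
P(Y=1 | X=2) = 0.08/0.27 = 0.296.

0.296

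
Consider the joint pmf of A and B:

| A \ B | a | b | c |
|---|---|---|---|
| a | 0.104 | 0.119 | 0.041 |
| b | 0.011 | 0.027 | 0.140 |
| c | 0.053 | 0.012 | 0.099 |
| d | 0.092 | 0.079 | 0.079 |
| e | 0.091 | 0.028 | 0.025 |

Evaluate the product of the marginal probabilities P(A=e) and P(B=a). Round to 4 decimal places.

P(A=e) = 0.091 + 0.028 + 0.025 = 0.144.
P(B=a) = 0.104 + 0.011 + 0.053 + 0.092 + 0.091 = 0.351.
Product: 0.144 × 0.351 = 0.0505.

0.0505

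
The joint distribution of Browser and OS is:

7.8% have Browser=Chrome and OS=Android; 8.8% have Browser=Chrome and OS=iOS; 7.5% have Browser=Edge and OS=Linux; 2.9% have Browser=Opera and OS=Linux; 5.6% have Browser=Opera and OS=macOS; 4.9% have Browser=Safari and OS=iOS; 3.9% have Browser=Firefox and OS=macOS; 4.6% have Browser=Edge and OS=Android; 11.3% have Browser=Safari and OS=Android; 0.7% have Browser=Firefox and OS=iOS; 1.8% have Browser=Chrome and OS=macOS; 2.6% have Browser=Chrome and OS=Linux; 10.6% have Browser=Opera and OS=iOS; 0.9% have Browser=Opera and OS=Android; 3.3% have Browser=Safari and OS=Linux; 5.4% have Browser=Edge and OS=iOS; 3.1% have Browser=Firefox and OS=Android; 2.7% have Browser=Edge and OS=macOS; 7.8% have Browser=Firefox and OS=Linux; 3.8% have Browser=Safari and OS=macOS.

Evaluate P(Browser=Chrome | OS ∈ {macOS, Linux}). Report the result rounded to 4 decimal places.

0.1050

P(OS=macOS) = 0.018 + 0.039 + 0.038 + 0.027 + 0.056 = 0.178.
P(OS=Linux) = 0.026 + 0.078 + 0.033 + 0.075 + 0.029 = 0.241.
P(OS ∈ {macOS, Linux}) = 0.178 + 0.241 = 0.419; P(Browser=Chrome, OS ∈ {macOS, Linux}) = 0.018 + 0.026 = 0.044.
P(Browser=Chrome | OS ∈ {macOS, Linux}) = 0.044/0.419 = 0.1050.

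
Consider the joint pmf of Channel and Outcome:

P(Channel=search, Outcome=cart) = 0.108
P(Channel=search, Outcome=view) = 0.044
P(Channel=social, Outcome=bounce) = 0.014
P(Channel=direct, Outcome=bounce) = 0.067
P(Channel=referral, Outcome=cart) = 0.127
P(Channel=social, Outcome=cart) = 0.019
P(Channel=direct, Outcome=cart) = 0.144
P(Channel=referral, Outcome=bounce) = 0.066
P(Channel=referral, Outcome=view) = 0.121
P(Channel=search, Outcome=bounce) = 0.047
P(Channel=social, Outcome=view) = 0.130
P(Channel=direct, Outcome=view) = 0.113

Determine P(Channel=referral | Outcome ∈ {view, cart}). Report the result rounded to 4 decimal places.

P(Outcome=view) = 0.044 + 0.130 + 0.113 + 0.121 = 0.408.
P(Outcome=cart) = 0.108 + 0.019 + 0.144 + 0.127 = 0.398.
P(Outcome ∈ {view, cart}) = 0.408 + 0.398 = 0.806; P(Channel=referral, Outcome ∈ {view, cart}) = 0.121 + 0.127 = 0.248.
P(Channel=referral | Outcome ∈ {view, cart}) = 0.248/0.806 = 0.3077.

0.3077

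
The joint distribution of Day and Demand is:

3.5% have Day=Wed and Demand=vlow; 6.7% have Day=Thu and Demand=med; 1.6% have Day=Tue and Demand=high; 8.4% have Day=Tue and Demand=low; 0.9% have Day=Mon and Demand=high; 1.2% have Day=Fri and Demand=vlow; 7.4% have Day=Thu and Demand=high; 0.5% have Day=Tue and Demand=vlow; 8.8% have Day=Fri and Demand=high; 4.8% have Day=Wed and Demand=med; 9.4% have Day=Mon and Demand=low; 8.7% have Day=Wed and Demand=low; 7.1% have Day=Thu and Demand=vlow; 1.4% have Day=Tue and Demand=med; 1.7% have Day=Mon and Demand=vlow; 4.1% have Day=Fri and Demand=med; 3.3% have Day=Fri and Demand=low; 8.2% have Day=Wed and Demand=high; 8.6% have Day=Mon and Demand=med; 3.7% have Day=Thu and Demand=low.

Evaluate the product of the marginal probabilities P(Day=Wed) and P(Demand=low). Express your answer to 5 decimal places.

0.08442

P(Day=Wed) = 0.035 + 0.087 + 0.048 + 0.082 = 0.252.
P(Demand=low) = 0.094 + 0.084 + 0.087 + 0.037 + 0.033 = 0.335.
Product: 0.252 × 0.335 = 0.08442.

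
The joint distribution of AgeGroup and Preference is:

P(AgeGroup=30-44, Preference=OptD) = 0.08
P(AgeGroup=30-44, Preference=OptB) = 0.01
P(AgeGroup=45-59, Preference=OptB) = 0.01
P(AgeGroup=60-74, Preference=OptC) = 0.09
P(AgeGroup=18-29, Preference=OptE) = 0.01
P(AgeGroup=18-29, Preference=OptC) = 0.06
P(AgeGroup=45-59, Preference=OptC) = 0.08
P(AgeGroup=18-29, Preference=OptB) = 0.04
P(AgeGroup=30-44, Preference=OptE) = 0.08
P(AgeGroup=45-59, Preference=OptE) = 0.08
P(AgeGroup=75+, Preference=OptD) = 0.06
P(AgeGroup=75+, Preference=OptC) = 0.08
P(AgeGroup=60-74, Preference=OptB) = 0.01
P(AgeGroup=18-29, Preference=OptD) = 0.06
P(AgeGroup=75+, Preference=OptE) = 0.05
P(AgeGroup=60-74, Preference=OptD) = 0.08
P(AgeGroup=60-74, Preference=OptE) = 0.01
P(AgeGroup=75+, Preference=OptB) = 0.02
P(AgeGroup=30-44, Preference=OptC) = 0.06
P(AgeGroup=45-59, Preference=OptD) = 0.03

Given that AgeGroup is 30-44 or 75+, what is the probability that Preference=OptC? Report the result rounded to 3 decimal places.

P(AgeGroup=30-44) = 0.01 + 0.06 + 0.08 + 0.08 = 0.23.
P(AgeGroup=75+) = 0.02 + 0.08 + 0.06 + 0.05 = 0.21.
P(AgeGroup ∈ {30-44, 75+}) = 0.23 + 0.21 = 0.44; P(Preference=OptC, AgeGroup ∈ {30-44, 75+}) = 0.06 + 0.08 = 0.14.
P(Preference=OptC | AgeGroup ∈ {30-44, 75+}) = 0.14/0.44 = 0.318.

0.318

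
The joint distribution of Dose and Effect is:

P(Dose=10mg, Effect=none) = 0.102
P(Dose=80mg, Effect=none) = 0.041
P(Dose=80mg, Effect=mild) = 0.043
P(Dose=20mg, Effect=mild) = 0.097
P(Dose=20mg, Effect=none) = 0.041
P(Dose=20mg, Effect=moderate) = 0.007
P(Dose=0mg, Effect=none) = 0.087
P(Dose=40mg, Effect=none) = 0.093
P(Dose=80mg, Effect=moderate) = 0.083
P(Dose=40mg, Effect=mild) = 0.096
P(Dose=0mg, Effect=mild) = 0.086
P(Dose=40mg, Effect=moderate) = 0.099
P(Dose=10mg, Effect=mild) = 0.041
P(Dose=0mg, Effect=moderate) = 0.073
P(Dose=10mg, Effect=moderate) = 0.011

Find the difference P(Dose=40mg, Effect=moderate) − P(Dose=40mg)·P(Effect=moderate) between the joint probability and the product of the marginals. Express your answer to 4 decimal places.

P(Dose=40mg) = 0.093 + 0.096 + 0.099 = 0.288.
P(Effect=moderate) = 0.073 + 0.011 + 0.007 + 0.099 + 0.083 = 0.273.
P(Dose=40mg, Effect=moderate) − P(Dose=40mg)P(Effect=moderate) = 0.099 − 0.288×0.273 = 0.0204.

0.0204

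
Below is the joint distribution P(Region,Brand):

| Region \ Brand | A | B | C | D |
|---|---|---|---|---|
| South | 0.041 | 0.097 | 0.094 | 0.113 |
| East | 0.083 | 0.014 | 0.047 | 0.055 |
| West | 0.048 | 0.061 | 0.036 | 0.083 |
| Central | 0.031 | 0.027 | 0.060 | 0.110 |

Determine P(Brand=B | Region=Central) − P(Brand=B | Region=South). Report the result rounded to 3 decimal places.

-0.163

P(Region=Central) = 0.031 + 0.027 + 0.060 + 0.110 = 0.228; P(Brand=B | Region=Central) = 0.027/0.228 = 0.1184.
P(Region=South) = 0.041 + 0.097 + 0.094 + 0.113 = 0.345; P(Brand=B | Region=South) = 0.097/0.345 = 0.2812.
Difference = -0.163.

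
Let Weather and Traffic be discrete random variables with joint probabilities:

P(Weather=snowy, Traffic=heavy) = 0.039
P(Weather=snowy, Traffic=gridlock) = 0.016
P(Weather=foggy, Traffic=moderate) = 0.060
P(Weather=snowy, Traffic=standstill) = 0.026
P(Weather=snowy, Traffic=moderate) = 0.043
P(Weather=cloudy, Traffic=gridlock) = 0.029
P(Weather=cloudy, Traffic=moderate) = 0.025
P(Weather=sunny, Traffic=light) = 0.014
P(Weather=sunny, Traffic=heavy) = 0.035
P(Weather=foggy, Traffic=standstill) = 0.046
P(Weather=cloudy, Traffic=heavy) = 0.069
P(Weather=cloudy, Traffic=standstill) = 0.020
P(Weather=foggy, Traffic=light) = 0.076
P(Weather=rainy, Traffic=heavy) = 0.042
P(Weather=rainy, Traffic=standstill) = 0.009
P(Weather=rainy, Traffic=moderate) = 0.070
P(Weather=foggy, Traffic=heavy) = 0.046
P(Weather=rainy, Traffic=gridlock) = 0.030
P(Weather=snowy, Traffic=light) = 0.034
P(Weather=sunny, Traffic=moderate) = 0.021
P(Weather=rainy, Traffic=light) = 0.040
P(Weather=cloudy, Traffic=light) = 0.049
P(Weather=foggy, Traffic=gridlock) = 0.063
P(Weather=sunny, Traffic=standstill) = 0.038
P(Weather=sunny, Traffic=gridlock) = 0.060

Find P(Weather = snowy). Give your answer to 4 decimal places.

0.1580

P(Weather=snowy) = 0.034 + 0.043 + 0.039 + 0.016 + 0.026 = 0.158.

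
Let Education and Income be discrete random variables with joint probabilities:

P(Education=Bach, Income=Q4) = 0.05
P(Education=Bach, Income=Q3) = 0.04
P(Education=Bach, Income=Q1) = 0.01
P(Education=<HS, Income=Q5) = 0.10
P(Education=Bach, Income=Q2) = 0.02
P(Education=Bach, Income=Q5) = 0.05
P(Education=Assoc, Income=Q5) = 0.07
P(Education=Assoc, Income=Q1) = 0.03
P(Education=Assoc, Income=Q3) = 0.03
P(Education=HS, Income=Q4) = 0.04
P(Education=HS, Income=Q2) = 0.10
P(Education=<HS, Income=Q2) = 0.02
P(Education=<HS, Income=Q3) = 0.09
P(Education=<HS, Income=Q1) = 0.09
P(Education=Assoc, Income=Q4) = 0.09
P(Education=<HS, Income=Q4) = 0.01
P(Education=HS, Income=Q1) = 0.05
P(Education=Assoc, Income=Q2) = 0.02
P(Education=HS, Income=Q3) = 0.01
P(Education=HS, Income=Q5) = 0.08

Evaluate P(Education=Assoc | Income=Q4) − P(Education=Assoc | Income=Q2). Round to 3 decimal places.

P(Income=Q4) = 0.01 + 0.04 + 0.09 + 0.05 = 0.19; P(Education=Assoc | Income=Q4) = 0.09/0.19 = 0.4737.
P(Income=Q2) = 0.02 + 0.10 + 0.02 + 0.02 = 0.16; P(Education=Assoc | Income=Q2) = 0.02/0.16 = 0.1250.
Difference = 0.349.

0.349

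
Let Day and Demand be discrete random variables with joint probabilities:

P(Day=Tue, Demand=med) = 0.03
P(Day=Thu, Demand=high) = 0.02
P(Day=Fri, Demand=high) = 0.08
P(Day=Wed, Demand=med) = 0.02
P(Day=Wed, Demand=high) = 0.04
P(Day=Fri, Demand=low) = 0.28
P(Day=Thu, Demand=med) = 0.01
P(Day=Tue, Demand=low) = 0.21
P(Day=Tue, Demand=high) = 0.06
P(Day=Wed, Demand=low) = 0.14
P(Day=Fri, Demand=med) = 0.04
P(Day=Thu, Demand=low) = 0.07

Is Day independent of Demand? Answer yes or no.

Every cell satisfies P(Day,Demand) = P(Day)·P(Demand). For instance P(Day=Tue) = 0.30, P(Demand=high) = 0.20, and 0.30×0.20 = 0.06 matches the joint entry. So Day and Demand are independent.

yes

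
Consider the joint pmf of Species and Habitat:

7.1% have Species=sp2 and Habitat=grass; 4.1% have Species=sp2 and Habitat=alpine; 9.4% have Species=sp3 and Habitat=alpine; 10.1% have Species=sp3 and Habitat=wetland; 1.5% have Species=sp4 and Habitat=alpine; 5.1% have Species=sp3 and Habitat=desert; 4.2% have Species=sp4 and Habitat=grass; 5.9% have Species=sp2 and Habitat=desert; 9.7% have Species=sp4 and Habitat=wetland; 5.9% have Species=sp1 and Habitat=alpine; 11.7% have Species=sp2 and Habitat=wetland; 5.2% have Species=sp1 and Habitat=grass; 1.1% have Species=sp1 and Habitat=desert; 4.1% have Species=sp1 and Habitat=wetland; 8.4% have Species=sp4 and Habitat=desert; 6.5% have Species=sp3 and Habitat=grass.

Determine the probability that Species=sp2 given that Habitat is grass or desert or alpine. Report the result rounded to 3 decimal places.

P(Habitat=grass) = 0.052 + 0.071 + 0.065 + 0.042 = 0.230.
P(Habitat=desert) = 0.011 + 0.059 + 0.051 + 0.084 = 0.205.
P(Habitat=alpine) = 0.059 + 0.041 + 0.094 + 0.015 = 0.209.
P(Habitat ∈ {grass, desert, alpine}) = 0.230 + 0.205 + 0.209 = 0.644; P(Species=sp2, Habitat ∈ {grass, desert, alpine}) = 0.071 + 0.059 + 0.041 = 0.171.
P(Species=sp2 | Habitat ∈ {grass, desert, alpine}) = 0.171/0.644 = 0.266.

0.266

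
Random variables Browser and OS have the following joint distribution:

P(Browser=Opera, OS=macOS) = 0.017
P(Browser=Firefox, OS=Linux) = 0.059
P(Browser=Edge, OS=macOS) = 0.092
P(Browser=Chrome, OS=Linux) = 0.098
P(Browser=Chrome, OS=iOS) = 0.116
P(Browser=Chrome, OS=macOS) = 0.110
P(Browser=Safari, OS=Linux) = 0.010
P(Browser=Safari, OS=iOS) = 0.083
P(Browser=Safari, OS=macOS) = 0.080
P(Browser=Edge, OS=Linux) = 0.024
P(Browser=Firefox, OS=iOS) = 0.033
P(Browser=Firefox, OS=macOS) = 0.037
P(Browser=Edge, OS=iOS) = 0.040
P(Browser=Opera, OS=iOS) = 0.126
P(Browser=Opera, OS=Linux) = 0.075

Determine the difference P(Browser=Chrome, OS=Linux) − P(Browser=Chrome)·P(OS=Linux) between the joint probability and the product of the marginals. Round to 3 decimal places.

P(Browser=Chrome) = 0.110 + 0.098 + 0.116 = 0.324.
P(OS=Linux) = 0.098 + 0.059 + 0.010 + 0.024 + 0.075 = 0.266.
P(Browser=Chrome, OS=Linux) − P(Browser=Chrome)P(OS=Linux) = 0.098 − 0.324×0.266 = 0.012.

0.012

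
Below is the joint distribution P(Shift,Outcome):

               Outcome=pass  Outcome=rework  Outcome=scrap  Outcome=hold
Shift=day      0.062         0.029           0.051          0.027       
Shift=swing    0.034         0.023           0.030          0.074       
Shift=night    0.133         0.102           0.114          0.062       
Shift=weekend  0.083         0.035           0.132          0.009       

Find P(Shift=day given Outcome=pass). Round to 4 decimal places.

0.1987

P(Outcome=pass) = 0.062 + 0.034 + 0.133 + 0.083 = 0.312.
P(Shift=day | Outcome=pass) = 0.062/0.312 = 0.1987.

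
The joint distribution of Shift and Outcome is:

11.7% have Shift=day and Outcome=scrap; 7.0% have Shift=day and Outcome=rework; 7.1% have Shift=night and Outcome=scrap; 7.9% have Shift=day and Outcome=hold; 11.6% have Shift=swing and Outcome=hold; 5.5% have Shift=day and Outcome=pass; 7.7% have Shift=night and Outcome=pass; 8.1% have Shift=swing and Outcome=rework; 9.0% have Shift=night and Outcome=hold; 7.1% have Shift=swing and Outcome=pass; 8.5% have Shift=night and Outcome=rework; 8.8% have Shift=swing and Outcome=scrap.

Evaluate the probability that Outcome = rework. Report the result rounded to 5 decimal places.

0.23600

P(Outcome=rework) = 0.070 + 0.081 + 0.085 = 0.236.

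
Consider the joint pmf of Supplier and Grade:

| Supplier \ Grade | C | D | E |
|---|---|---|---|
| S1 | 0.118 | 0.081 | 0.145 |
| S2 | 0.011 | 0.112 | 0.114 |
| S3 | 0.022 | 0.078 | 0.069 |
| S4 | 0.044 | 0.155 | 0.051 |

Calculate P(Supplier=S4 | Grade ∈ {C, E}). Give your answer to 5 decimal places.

P(Grade=C) = 0.118 + 0.011 + 0.022 + 0.044 = 0.195.
P(Grade=E) = 0.145 + 0.114 + 0.069 + 0.051 = 0.379.
P(Grade ∈ {C, E}) = 0.195 + 0.379 = 0.574; P(Supplier=S4, Grade ∈ {C, E}) = 0.044 + 0.051 = 0.095.
P(Supplier=S4 | Grade ∈ {C, E}) = 0.095/0.574 = 0.16551.

0.16551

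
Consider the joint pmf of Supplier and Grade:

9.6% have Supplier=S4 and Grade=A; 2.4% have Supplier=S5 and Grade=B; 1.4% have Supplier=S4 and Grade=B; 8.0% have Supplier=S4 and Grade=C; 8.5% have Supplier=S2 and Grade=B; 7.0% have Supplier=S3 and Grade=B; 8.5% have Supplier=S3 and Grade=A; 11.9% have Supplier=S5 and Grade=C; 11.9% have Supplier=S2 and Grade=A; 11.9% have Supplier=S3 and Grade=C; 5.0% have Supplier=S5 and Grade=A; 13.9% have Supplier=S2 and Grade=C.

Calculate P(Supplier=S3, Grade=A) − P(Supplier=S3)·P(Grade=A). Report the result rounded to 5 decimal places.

P(Supplier=S3) = 0.085 + 0.070 + 0.119 = 0.274.
P(Grade=A) = 0.119 + 0.085 + 0.096 + 0.050 = 0.350.
P(Supplier=S3, Grade=A) − P(Supplier=S3)P(Grade=A) = 0.085 − 0.274×0.350 = -0.01090.

-0.01090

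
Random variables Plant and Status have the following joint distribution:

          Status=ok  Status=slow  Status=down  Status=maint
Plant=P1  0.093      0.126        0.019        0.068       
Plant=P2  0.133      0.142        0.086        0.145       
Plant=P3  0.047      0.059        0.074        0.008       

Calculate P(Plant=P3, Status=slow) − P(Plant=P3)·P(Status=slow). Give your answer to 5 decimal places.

P(Plant=P3) = 0.047 + 0.059 + 0.074 + 0.008 = 0.188.
P(Status=slow) = 0.126 + 0.142 + 0.059 = 0.327.
P(Plant=P3, Status=slow) − P(Plant=P3)P(Status=slow) = 0.059 − 0.188×0.327 = -0.00248.

-0.00248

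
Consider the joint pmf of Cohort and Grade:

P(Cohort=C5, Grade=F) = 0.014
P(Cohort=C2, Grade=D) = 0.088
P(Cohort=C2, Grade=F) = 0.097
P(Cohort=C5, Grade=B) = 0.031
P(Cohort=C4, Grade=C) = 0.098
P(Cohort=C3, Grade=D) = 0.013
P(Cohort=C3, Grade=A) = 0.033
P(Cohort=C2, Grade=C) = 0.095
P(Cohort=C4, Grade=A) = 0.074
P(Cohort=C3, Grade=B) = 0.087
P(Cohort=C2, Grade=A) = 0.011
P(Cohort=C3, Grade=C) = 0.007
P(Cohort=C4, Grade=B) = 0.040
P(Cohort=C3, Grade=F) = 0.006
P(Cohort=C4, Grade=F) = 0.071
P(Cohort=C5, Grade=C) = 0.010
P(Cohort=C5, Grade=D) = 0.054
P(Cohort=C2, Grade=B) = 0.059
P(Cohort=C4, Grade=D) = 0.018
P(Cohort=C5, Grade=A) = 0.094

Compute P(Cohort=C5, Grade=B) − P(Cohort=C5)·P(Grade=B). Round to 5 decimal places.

-0.01305

P(Cohort=C5) = 0.094 + 0.031 + 0.010 + 0.054 + 0.014 = 0.203.
P(Grade=B) = 0.059 + 0.087 + 0.040 + 0.031 = 0.217.
P(Cohort=C5, Grade=B) − P(Cohort=C5)P(Grade=B) = 0.031 − 0.203×0.217 = -0.01305.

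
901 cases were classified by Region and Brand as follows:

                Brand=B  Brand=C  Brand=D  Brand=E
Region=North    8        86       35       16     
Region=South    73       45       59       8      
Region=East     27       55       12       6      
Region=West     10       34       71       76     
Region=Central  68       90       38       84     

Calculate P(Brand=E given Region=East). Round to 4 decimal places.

Total with Region=East: 27 + 55 + 12 + 6 = 100.
P(Brand=E | Region=East) = 6/100 = 0.0600.

0.0600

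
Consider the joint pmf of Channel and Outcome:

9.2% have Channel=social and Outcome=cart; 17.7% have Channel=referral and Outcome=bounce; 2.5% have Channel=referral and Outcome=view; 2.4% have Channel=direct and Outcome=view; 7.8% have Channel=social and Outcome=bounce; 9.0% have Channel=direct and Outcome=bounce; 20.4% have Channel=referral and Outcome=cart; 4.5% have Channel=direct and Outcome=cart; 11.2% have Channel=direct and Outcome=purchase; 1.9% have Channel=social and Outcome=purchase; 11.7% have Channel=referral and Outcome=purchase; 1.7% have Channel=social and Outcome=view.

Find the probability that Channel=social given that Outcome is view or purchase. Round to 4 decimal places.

P(Outcome=view) = 0.017 + 0.024 + 0.025 = 0.066.
P(Outcome=purchase) = 0.019 + 0.112 + 0.117 = 0.248.
P(Outcome ∈ {view, purchase}) = 0.066 + 0.248 = 0.314; P(Channel=social, Outcome ∈ {view, purchase}) = 0.017 + 0.019 = 0.036.
P(Channel=social | Outcome ∈ {view, purchase}) = 0.036/0.314 = 0.1146.

0.1146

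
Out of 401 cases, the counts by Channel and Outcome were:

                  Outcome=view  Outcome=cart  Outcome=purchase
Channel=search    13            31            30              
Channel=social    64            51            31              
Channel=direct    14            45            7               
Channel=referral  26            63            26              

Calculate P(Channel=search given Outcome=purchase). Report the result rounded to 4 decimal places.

0.3191

Total with Outcome=purchase: 30 + 31 + 7 + 26 = 94.
P(Channel=search | Outcome=purchase) = 30/94 = 0.3191.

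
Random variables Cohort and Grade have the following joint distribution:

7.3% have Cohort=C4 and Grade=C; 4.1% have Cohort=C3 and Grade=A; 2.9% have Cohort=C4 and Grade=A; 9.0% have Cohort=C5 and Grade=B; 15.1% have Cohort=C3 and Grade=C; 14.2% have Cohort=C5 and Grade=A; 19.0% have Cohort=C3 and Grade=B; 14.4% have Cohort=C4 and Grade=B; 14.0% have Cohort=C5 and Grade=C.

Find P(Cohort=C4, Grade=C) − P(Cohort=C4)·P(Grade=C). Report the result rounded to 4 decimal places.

-0.0165

P(Cohort=C4) = 0.029 + 0.144 + 0.073 = 0.246.
P(Grade=C) = 0.151 + 0.073 + 0.140 = 0.364.
P(Cohort=C4, Grade=C) − P(Cohort=C4)P(Grade=C) = 0.073 − 0.246×0.364 = -0.0165.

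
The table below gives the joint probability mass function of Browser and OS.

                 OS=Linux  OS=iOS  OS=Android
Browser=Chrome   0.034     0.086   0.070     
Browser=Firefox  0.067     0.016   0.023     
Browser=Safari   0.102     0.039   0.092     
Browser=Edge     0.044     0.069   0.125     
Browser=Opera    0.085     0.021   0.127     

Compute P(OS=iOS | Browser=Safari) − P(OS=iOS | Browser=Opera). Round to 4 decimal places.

0.0773

P(Browser=Safari) = 0.102 + 0.039 + 0.092 = 0.233; P(OS=iOS | Browser=Safari) = 0.039/0.233 = 0.16738.
P(Browser=Opera) = 0.085 + 0.021 + 0.127 = 0.233; P(OS=iOS | Browser=Opera) = 0.021/0.233 = 0.09013.
Difference = 0.0773.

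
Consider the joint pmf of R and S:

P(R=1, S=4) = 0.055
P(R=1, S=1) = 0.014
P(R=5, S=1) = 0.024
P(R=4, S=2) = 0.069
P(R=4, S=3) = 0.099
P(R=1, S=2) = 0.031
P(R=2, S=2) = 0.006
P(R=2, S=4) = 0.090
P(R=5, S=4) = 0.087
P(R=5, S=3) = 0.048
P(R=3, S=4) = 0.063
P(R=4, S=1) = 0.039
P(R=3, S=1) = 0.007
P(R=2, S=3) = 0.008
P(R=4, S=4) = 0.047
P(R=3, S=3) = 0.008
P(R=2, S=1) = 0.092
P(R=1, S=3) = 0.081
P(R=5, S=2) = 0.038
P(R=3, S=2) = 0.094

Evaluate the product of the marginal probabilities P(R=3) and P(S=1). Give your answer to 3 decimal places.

P(R=3) = 0.007 + 0.094 + 0.008 + 0.063 = 0.172.
P(S=1) = 0.014 + 0.092 + 0.007 + 0.039 + 0.024 = 0.176.
Product: 0.172 × 0.176 = 0.030.

0.030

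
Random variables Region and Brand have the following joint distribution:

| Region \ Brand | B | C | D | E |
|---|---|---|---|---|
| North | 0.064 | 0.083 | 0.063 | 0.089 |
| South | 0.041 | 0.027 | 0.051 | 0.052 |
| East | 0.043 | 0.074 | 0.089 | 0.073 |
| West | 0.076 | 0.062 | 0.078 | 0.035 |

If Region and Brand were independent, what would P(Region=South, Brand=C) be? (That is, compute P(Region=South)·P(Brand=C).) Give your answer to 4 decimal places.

P(Region=South) = 0.041 + 0.027 + 0.051 + 0.052 = 0.171.
P(Brand=C) = 0.083 + 0.027 + 0.074 + 0.062 = 0.246.
Product: 0.171 × 0.246 = 0.0421.

0.0421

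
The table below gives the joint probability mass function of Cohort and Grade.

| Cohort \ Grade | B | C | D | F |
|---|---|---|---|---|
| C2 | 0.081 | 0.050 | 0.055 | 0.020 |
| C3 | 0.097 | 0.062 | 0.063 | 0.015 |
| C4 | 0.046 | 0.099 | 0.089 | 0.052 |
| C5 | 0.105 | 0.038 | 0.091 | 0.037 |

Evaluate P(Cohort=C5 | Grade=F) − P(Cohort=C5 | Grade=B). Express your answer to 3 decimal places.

-0.021

P(Grade=F) = 0.020 + 0.015 + 0.052 + 0.037 = 0.124; P(Cohort=C5 | Grade=F) = 0.037/0.124 = 0.2984.
P(Grade=B) = 0.081 + 0.097 + 0.046 + 0.105 = 0.329; P(Cohort=C5 | Grade=B) = 0.105/0.329 = 0.3191.
Difference = -0.021.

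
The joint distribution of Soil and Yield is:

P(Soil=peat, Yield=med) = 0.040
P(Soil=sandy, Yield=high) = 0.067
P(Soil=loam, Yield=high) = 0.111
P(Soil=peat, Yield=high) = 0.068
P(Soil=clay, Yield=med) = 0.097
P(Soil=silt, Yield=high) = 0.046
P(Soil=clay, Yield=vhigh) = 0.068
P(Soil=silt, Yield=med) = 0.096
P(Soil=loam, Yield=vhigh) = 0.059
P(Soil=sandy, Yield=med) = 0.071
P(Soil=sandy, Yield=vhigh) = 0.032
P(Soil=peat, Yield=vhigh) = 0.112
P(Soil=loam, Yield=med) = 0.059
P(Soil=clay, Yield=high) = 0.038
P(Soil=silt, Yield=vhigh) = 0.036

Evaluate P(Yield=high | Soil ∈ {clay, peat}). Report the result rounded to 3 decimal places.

0.251

P(Soil=clay) = 0.097 + 0.038 + 0.068 = 0.203.
P(Soil=peat) = 0.040 + 0.068 + 0.112 = 0.220.
P(Soil ∈ {clay, peat}) = 0.203 + 0.220 = 0.423; P(Yield=high, Soil ∈ {clay, peat}) = 0.038 + 0.068 = 0.106.
P(Yield=high | Soil ∈ {clay, peat}) = 0.106/0.423 = 0.251.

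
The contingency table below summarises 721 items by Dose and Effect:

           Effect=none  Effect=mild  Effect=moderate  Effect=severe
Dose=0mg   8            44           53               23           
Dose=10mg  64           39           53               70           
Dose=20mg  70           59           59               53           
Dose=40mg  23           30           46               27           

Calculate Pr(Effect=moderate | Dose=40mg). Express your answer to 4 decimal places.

Total with Dose=40mg: 23 + 30 + 46 + 27 = 126.
P(Effect=moderate | Dose=40mg) = 46/126 = 0.3651.

0.3651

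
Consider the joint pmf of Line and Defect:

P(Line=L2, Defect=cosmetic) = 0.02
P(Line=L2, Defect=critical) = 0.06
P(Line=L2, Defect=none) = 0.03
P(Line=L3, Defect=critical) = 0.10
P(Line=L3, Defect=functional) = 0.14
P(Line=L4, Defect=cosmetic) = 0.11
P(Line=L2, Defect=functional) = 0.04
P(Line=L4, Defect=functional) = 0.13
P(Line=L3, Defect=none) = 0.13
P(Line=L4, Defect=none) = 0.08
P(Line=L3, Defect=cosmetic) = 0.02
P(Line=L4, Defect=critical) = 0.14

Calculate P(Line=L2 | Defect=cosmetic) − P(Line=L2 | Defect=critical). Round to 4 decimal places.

P(Defect=cosmetic) = 0.02 + 0.02 + 0.11 = 0.15; P(Line=L2 | Defect=cosmetic) = 0.02/0.15 = 0.13333.
P(Defect=critical) = 0.06 + 0.10 + 0.14 = 0.30; P(Line=L2 | Defect=critical) = 0.06/0.30 = 0.20000.
Difference = -0.0667.

-0.0667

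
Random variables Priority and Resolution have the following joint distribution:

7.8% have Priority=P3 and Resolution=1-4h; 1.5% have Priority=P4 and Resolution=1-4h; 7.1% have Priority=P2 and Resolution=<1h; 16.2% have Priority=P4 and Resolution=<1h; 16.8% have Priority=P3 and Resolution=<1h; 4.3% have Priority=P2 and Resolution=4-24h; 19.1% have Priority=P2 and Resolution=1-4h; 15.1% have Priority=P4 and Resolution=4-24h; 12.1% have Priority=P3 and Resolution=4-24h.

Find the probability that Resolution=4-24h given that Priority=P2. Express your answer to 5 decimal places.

P(Priority=P2) = 0.071 + 0.191 + 0.043 = 0.305.
P(Resolution=4-24h | Priority=P2) = 0.043/0.305 = 0.14098.

0.14098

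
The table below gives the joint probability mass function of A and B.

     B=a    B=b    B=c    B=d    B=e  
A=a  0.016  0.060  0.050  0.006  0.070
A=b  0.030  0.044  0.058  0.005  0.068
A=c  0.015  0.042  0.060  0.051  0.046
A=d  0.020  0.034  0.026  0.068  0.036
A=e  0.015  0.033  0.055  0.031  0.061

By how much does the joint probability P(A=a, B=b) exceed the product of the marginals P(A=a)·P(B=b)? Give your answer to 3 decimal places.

P(A=a) = 0.016 + 0.060 + 0.050 + 0.006 + 0.070 = 0.202.
P(B=b) = 0.060 + 0.044 + 0.042 + 0.034 + 0.033 = 0.213.
P(A=a, B=b) − P(A=a)P(B=b) = 0.060 − 0.202×0.213 = 0.017.

0.017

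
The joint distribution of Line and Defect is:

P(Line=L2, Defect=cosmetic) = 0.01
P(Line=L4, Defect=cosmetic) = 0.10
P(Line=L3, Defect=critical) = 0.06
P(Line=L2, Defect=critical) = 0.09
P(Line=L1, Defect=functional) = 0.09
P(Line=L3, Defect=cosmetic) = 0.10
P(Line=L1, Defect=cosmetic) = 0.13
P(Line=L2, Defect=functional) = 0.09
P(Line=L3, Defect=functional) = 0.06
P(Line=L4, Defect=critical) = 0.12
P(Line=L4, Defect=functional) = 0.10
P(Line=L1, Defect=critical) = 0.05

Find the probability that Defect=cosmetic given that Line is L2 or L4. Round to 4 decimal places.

P(Line=L2) = 0.01 + 0.09 + 0.09 = 0.19.
P(Line=L4) = 0.10 + 0.10 + 0.12 = 0.32.
P(Line ∈ {L2, L4}) = 0.19 + 0.32 = 0.51; P(Defect=cosmetic, Line ∈ {L2, L4}) = 0.01 + 0.10 = 0.11.
P(Defect=cosmetic | Line ∈ {L2, L4}) = 0.11/0.51 = 0.2157.

0.2157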